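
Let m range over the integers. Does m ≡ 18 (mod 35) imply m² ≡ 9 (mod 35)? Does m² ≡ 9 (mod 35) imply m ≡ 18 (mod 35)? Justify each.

Not equivalent: only (⇒) holds.

(→) Suppose m ≡ 18 (mod 35). Write m = 35j + 18. Then (35j + 18)² = 1225j² + 1260j + 324 = 35(35j² + 36j + 9) + 9, so m² ≡ 9 (mod 35).

(←) This fails: take m = 3. Then 3² = 9 ≡ 9 (mod 35), yet 3 ≡ 3 (mod 35), not 18.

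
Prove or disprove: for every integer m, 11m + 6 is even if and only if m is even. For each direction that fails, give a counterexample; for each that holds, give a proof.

Both directions hold; the statement is true.

[⇒] Suppose 11m + 6 is even. Since 11 is odd, 11m and m have the same parity, so 11m + 6 ≡ m + 6 (mod 2). As 6 is even, 11m + 6 is even exactly when m is even. Thus m is even.

[⇐] Conversely, suppose m is even; write m = 2j. Then 11m + 6 = 11·(2j) + 6 = 2·11j + 6, which is even.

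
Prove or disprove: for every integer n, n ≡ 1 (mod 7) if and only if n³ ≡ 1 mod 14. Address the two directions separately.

(⟹) This fails: take n = 8. Then 8 ≡ 1 (mod 7), but 8³ = 512 ≡ 8 (mod 14), not 1.

(⟸) This fails: take n = 9. Then 9³ = 729 ≡ 1 (mod 14), yet 9 ≡ 2 (mod 7), not 1.

Neither implication holds.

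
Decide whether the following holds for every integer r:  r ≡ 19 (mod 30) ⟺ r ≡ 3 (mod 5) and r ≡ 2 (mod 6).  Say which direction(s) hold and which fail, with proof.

(⟹) This fails: r = 19 gives 19 ≡ 19 (mod 30) but 19 ≡ 4 (mod 5), so the conjunction on the right does not hold.

(⟸) This fails: r = 8 satisfies both congruences on the right (8 ≡ 3 mod 5 and 8 ≡ 2 mod 6) yet 8 ≡ 8 (mod 30), not 19.

Neither direction holds.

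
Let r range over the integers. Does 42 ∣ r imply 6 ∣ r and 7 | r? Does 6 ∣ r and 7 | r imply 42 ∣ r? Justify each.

[⇒] If 42 ∣ r, write r = 42q. Since 42 = 7·6, r = 6·(7q), so 6 ∣ r; and since 42 = 6·7, r = 7·(6q), so 7 ∣ r.

[⇐] Suppose 6 ∣ r and 7 ∣ r. Any common multiple of 6 and 7 is a multiple of their lcm; here gcd(6, 7) = 1, so lcm(6, 7) = 6·7 = 42, so 42 ∣ r.

Both implications hold.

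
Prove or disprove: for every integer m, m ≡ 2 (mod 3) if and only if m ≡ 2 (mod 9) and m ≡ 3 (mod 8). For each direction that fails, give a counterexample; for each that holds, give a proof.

Only the reverse direction holds.

(⇒) This fails: m = 2 gives 2 ≡ 2 (mod 3) but 2 ≡ 2 (mod 8), so the conjunction on the right does not hold.

(⇐) Conversely, if m ≡ 2 (mod 9) and m ≡ 3 (mod 8), then by the Chinese remainder theorem m ≡ 11 (mod 72). Since 11 ≡ 2 (mod 3) and 3 ∣ 72, we get m ≡ 2 (mod 3).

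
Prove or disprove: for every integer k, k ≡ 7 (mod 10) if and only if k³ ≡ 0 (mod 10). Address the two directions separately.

Neither implication holds.

(⇒) This fails: take k = 7. Then 7 ≡ 7 (mod 10), but 7³ = 343 ≡ 3 (mod 10), not 0.

(⇐) This fails: take k = 0. Then 0³ = 0 ≡ 0 (mod 10), yet 0 ≡ 0 (mod 10), not 7.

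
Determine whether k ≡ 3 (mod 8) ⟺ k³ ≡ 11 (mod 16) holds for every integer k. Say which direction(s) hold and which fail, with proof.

Only the reverse direction holds.

[⇒] This fails: take k = 11. Then 11 ≡ 3 (mod 8), but 11³ = 1331 ≡ 3 (mod 16), not 11.

[⇐] Conversely, the residues r modulo 16 with r³ ≡ 11 (mod 16) are exactly {3}, and each is ≡ 3 (mod 8).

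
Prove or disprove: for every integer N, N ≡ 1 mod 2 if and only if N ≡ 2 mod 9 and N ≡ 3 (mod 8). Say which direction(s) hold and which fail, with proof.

(⇐) If N ≡ 2 (mod 9) and N ≡ 3 (mod 8), then by the Chinese remainder theorem N ≡ 11 (mod 72). Since 11 ≡ 1 (mod 2) and 2 ∣ 72, we get N ≡ 1 (mod 2).

(⇒) This fails: N = 1 gives 1 ≡ 1 (mod 2) but 1 ≡ 1 (mod 9), so the conjunction on the right does not hold.

Only the converse holds.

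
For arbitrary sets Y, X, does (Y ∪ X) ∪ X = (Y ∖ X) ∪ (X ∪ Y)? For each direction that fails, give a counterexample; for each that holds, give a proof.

Forward inclusion. Let x ∈ (Y ∪ X) ∪ X. Then either x ∈ Y and x ∉ X; or x ∈ X and x ∉ Y; or x ∈ Y ∩ X. In each case x ∈ (Y ∖ X) ∪ (X ∪ Y), so (Y ∪ X) ∪ X ⊆ (Y ∖ X) ∪ (X ∪ Y).

Reverse inclusion. Let x ∈ (Y ∖ X) ∪ (X ∪ Y). Then either x ∈ Y and x ∉ X; or x ∈ X and x ∉ Y; or x ∈ Y ∩ X. In each case x ∈ (Y ∪ X) ∪ X, so (Y ∖ X) ∪ (X ∪ Y) ⊆ (Y ∪ X) ∪ X.

Both inclusions hold; the sets are equal.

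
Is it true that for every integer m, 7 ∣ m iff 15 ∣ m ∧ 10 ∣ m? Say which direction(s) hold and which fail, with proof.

Both directions fail.

[⇒] This fails: take m = 7. Certainly 7 ∣ 7, but 15 ∤ 7.

[⇐] This fails: take m = 30. Both 15 ∣ 30 and 10 ∣ 30, yet 30 is not a multiple of 7 (since 30 = 4·7 + 2), so 7 ∤ 30.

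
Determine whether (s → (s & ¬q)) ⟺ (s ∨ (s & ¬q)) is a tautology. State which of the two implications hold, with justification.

Neither direction holds.

(⟹) This fails. Under q = F, s = F, the left side is true but the right side is false.

(⟸) This fails. Under q = T, s = T, the left side is false but the right side is true.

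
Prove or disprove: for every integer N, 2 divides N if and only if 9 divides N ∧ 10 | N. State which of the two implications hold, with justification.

(→) This fails: take N = 2. Certainly 2 ∣ 2, but 9 ∤ 2.

(←) Suppose 9 ∣ N and 10 ∣ N. Any common multiple of 9 and 10 is a multiple of their lcm; here gcd(9, 10) = 1, so lcm(9, 10) = 9·10 = 90, so 90 ∣ N. Since 2 ∣ 90, it follows that 2 ∣ N.

The forward direction fails; the converse holds.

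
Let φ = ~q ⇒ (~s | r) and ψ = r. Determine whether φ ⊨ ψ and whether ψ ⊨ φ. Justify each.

[⇐] Assume the antecedent. If s is true, the antecedent forces (s = T, r = T, q = F) or (s = T, r = T, q = T), and ~q ⇒ (~s | r) holds there. If s is false, ~q ⇒ (~s | r) reduces to true regardless of the other variables. Either way ~q ⇒ (~s | r) holds.

[⇒] This fails. Under s = F, r = F, q = F, the left side is true but the right side is false.

(⇒) fails; (⇐) holds.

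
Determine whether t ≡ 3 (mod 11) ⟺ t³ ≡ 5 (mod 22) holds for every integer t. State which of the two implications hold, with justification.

Only the converse holds.

[⇒] This fails: take t = 14. Then 14 ≡ 3 (mod 11), but 14³ = 2744 ≡ 16 (mod 22), not 5.

[⇐] Conversely, the residues r modulo 22 with r³ ≡ 5 (mod 22) are exactly {3}, and each is ≡ 3 (mod 11).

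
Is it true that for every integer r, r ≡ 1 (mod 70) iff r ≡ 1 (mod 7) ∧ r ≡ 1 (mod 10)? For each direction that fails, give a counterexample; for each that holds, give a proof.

Both directions hold; the statement is true.

[⇒] Suppose r ≡ 1 (mod 70); write r = 70j + 1. Since 7 ∣ 70, reducing mod 7 gives r ≡ 1 (mod 7); since 10 ∣ 70, reducing mod 10 gives r ≡ 1 (mod 10).

[⇐] Conversely, if r ≡ 1 (mod 7) and r ≡ 1 (mod 10), then by the Chinese remainder theorem r ≡ 1 (mod 70). This is exactly r ≡ 1 (mod 70).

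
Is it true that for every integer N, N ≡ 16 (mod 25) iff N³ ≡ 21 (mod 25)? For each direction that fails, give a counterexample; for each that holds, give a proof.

(←) Suppose N³ ≡ 21 (mod 25). The only residue r in {0, …, 24} with r³ ≡ 21 (mod 25) is r = 16, so N ≡ 16 (mod 25).

(→) Suppose N ≡ 16 (mod 25). Write N = 25j + 16. Then (25j + 16)³ = 15625j³ + 30000j² + 19200j + 4096 = 25(625j³ + 1200j² + 768j + 163) + 21, so N³ ≡ 21 (mod 25).

Both directions hold.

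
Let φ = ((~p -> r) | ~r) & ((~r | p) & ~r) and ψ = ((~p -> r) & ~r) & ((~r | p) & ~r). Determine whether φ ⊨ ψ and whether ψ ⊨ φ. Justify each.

(→) This fails. Under p = F, r = F, the left side is true but the right side is false.

(←) Assume the antecedent. If p is true, the antecedent forces (p = T, r = F), and the consequent holds there. If p is false, the antecedent cannot hold. Either way the consequent holds.

The forward direction fails; the converse holds.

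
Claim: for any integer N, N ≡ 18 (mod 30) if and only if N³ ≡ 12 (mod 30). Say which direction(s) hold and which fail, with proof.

(→) Suppose N ≡ 18 (mod 30). Write N = 30j + 18. Then (30j + 18)³ = 27000j³ + 48600j² + 29160j + 5832 = 30(900j³ + 1620j² + 972j + 194) + 12, so N³ ≡ 12 (mod 30).

(←) Conversely, suppose N³ ≡ 12 (mod 30). The only residue r in {0, …, 29} with r³ ≡ 12 (mod 30) is r = 18, so N ≡ 18 (mod 30).

Both directions hold; the statement is true.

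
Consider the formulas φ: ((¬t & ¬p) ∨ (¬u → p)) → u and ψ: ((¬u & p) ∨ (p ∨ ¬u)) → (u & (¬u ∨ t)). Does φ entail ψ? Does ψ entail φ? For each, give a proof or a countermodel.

Only the converse holds.

(⟹) This fails. Under t = T, p = F, u = F, the left side is true but the right side is false.

(⟸) Assume the antecedent. If t is true, the antecedent forces (t = T, p = F, u = T) or (t = T, p = T, u = T), and ((¬t & ¬p) ∨ (¬u → p)) → u holds there. If t is false, the antecedent forces (t = F, p = F, u = T), and ((¬t & ¬p) ∨ (¬u → p)) → u holds there. Either way ((¬t & ¬p) ∨ (¬u → p)) → u holds.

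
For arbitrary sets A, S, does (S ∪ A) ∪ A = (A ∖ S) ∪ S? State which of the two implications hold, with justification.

Both inclusions hold.

Forward inclusion. Let x ∈ (S ∪ A) ∪ A. Then either x ∈ A and x ∉ S; or x ∈ S and x ∉ A; or x ∈ A ∩ S. In each case x ∈ (A ∖ S) ∪ S, so (S ∪ A) ∪ A ⊆ (A ∖ S) ∪ S.

Reverse inclusion. Let x ∈ (A ∖ S) ∪ S. Then either x ∈ A and x ∉ S; or x ∈ S and x ∉ A; or x ∈ A ∩ S. In each case x ∈ (S ∪ A) ∪ A, so (A ∖ S) ∪ S ⊆ (S ∪ A) ∪ A.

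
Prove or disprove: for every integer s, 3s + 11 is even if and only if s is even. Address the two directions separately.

Forward direction. This fails: s = 1 gives 3s + 11 = 14, which is even, but 1 is odd, not even.

Converse. This also fails: s = 4 is even, but 3s + 11 = 23 is odd, not even.

Neither implication holds.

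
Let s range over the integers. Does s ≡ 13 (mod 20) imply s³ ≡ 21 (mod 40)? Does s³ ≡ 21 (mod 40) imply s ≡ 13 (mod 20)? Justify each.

Forward direction. This fails: take s = 13. Then 13 ≡ 13 (mod 20), but 13³ = 2197 ≡ 37 (mod 40), not 21.

Converse. This fails: take s = 21. Then 21³ = 9261 ≡ 21 (mod 40), yet 21 ≡ 1 (mod 20), not 13.

Neither direction holds.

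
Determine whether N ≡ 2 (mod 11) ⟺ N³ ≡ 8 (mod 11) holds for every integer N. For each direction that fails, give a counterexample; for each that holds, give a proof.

Both directions hold.

(⇐) Suppose N³ ≡ 8 (mod 11). The only residue r in {0, …, 10} with r³ ≡ 8 (mod 11) is r = 2, so N ≡ 2 (mod 11).

(⇒) Suppose N ≡ 2 (mod 11). Write N = 11j + 2. Then (11j + 2)³ = 1331j³ + 726j² + 132j + 8 = 11(121j³ + 66j² + 12j) + 8, so N³ ≡ 8 (mod 11).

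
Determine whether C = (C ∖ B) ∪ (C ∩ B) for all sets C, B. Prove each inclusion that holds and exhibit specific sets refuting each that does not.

(⟹) Let x ∈ C. Then either x ∈ C and x ∉ B; or x ∈ C ∩ B. In each case x ∈ (C ∖ B) ∪ (C ∩ B), so C ⊆ (C ∖ B) ∪ (C ∩ B).

(⟸) Let x ∈ (C ∖ B) ∪ (C ∩ B). Then either x ∈ C and x ∉ B; or x ∈ C ∩ B. In each case x ∈ C, so (C ∖ B) ∪ (C ∩ B) ⊆ C.

The two sets are equal.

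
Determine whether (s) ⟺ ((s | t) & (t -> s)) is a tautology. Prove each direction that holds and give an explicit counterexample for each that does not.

[⇒] Assume the antecedent. If s is true, (s | t) & (t -> s) reduces to true regardless of the other variables. If s is false, the antecedent cannot hold. Either way (s | t) & (t -> s) holds.

[⇐] Assume the antecedent. If s is true, s reduces to true regardless of the other variables. If s is false, the antecedent cannot hold. Either way s holds.

The biconditional holds.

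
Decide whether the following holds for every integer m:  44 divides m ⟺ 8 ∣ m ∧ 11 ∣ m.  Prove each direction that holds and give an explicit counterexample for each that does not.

Not equivalent: only (⇐) holds.

(→) This fails: take m = 44. Certainly 44 ∣ 44, but 8 ∤ 44.

(←) Suppose 8 ∣ m and 11 ∣ m. Any common multiple of 8 and 11 is a multiple of their lcm; here gcd(8, 11) = 1, so lcm(8, 11) = 8·11 = 88, so 88 ∣ m. Since 44 ∣ 88, it follows that 44 ∣ m.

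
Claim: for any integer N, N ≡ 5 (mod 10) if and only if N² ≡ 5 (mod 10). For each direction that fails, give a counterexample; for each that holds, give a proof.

Both implications hold.

[⇒] Suppose N ≡ 5 (mod 10). Write N = 10j + 5. Then (10j + 5)² = 100j² + 100j + 25 = 10(10j² + 10j + 2) + 5, so N² ≡ 5 (mod 10).

[⇐] For the converse, argue contrapositively. If N ≢ 5 (mod 10), then N is congruent to one of 0, 1, 2, 3, 4, 6, 7, 8, 9 modulo 10, and these give N² ≡ 0, 1, 4, 9, 6, 6, 9, 4, 1 respectively — never 5.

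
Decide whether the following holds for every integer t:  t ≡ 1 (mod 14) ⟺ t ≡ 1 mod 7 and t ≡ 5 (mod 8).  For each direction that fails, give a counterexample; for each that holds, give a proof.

(⇒) fails; (⇐) holds.

Forward direction. This fails: t = 1 gives 1 ≡ 1 (mod 14) but 1 ≡ 1 (mod 8), so the conjunction on the right does not hold.

Converse. If t ≡ 1 (mod 7) and t ≡ 5 (mod 8), then by the Chinese remainder theorem t ≡ 29 (mod 56). Since 29 ≡ 1 (mod 14) and 14 ∣ 56, we get t ≡ 1 (mod 14).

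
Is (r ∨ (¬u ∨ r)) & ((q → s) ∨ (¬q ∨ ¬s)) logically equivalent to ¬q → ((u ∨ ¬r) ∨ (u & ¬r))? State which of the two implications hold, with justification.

(⇒) fails and (⇐) fails.

(⟹) This fails. Under s = F, r = T, q = F, u = F, the left side is true but the right side is false.

(⟸) This fails. Under s = F, r = F, q = F, u = T, the left side is false but the right side is true.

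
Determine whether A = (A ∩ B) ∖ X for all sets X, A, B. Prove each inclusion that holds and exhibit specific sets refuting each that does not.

(⟹) This inclusion fails. Take X = ∅, A = {1}, B = ∅; then 1 ∈ A but 1 ∉ (A ∩ B) ∖ X.

(⟸) Let x ∈ (A ∩ B) ∖ X. Then x ∈ A ∩ B and x ∉ X, from which x ∈ A.

The sets are not equal: only the reverse inclusion holds.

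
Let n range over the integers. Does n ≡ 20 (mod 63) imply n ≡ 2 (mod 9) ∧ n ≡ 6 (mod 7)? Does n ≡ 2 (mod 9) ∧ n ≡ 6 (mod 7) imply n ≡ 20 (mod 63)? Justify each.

Both implications hold.

(⇒) Suppose n ≡ 20 (mod 63); write n = 63j + 20. Since 9 ∣ 63, reducing mod 9 gives n ≡ 20 ≡ 2 (mod 9); since 7 ∣ 63, reducing mod 7 gives n ≡ 20 ≡ 6 (mod 7).

(⇐) Conversely, if n ≡ 2 (mod 9) and n ≡ 6 (mod 7), then by the Chinese remainder theorem n ≡ 20 (mod 63). This is exactly n ≡ 20 (mod 63).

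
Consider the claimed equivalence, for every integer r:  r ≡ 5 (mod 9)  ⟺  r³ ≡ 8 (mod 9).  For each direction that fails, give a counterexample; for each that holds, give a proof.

The forward direction holds; the converse fails.

Forward direction. Suppose r ≡ 5 (mod 9). Write r = 9j + 5. Then (9j + 5)³ = 729j³ + 1215j² + 675j + 125 = 9(81j³ + 135j² + 75j + 13) + 8, so r³ ≡ 8 (mod 9).

Converse. This fails: take r = 2. Then 2³ = 8 ≡ 8 (mod 9), yet 2 ≡ 2 (mod 9), not 5.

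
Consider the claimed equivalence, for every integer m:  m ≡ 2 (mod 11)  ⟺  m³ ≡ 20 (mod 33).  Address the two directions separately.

(⇒) fails and (⇐) fails.

(⟹) This fails: take m = 2. Then 2 ≡ 2 (mod 11), but 2³ = 8 ≡ 8 (mod 33), not 20.

(⟸) This fails: take m = 26. Then 26³ = 17576 ≡ 20 (mod 33), yet 26 ≡ 4 (mod 11), not 2.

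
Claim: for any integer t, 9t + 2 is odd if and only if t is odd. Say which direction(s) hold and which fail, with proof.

The biconditional holds.

[⇒] Suppose 9t + 2 is odd. Since 9 is odd, 9t and t have the same parity, so 9t + 2 ≡ t + 2 (mod 2). As 2 is even, 9t + 2 is odd exactly when t is odd. Thus t is odd.

[⇐] Conversely, suppose t is odd; write t = 2j + 1. Then 9t + 2 = 9·(2j + 1) + 2 = 2·9j + 11, which is odd.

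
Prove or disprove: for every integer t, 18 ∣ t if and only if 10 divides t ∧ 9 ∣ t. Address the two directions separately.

(⇒) fails; (⇐) holds.

Converse. Suppose 10 ∣ t and 9 ∣ t. Any common multiple of 10 and 9 is a multiple of their lcm; here gcd(10, 9) = 1, so lcm(10, 9) = 10·9 = 90, so 90 ∣ t. Since 18 ∣ 90, it follows that 18 ∣ t.

Forward direction. This fails: take t = 18. Certainly 18 ∣ 18, but 10 ∤ 18.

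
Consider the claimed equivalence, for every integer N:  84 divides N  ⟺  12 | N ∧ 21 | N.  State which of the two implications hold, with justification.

Both directions hold; the statement is true.

Forward direction. If 84 ∣ N, write N = 84q. Since 84 = 7·12, N = 12·(7q), so 12 ∣ N; and since 84 = 4·21, N = 21·(4q), so 21 ∣ N.

Converse. Suppose 12 ∣ N and 21 ∣ N. Any common multiple of 12 and 21 is a multiple of their lcm; here lcm(12, 21) = 12·21/gcd(12, 21) = 252/3 = 84, so 84 ∣ N.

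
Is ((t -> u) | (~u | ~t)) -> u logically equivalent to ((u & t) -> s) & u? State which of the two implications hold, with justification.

Not equivalent: only (⇐) holds.

(⇒) This fails. Under u = T, s = F, t = T, the left side is true but the right side is false.

(⇐) Assume the antecedent. If u is true, ((t -> u) | (~u | ~t)) -> u reduces to true regardless of the other variables. If u is false, the antecedent cannot hold. Either way ((t -> u) | (~u | ~t)) -> u holds.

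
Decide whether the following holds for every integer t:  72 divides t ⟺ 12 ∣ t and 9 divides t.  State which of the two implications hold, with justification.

Forward direction. If 72 ∣ t, write t = 72q. Since 72 = 6·12, t = 12·(6q), so 12 ∣ t; and since 72 = 8·9, t = 9·(8q), so 9 ∣ t.

Converse. This fails: take t = 36. Both 12 ∣ 36 and 9 ∣ 36, yet 36 is not a multiple of 72 (since 36 = 0·72 + 36), so 72 ∤ 36.

Not equivalent: only (⇒) holds.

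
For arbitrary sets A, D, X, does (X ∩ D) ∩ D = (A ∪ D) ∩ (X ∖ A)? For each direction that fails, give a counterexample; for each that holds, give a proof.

(⊆) fails; (⊇) holds.

(⟹) This inclusion fails. Take A = {1}, D = {1}, X = {1}; then 1 ∈ (X ∩ D) ∩ D but 1 ∉ (A ∪ D) ∩ (X ∖ A).

(⟸) Let x ∈ (A ∪ D) ∩ (X ∖ A). Then x ∈ D ∩ X and x ∉ A, from which x ∈ (X ∩ D) ∩ D.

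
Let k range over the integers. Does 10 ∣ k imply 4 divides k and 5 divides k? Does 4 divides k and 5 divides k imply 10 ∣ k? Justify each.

Only the converse holds.

(→) This fails: take k = 10. Certainly 10 ∣ 10, but 4 ∤ 10.

(←) Suppose 4 ∣ k and 5 ∣ k. Any common multiple of 4 and 5 is a multiple of their lcm; here gcd(4, 5) = 1, so lcm(4, 5) = 4·5 = 20, so 20 ∣ k. Since 10 ∣ 20, it follows that 10 ∣ k.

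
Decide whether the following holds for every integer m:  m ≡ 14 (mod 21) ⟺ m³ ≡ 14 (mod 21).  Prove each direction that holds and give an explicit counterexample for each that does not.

Forward direction. Suppose m ≡ 14 (mod 21). Write m = 21j + 14. Then (21j + 14)³ = 9261j³ + 18522j² + 12348j + 2744 = 21(441j³ + 882j² + 588j + 130) + 14, so m³ ≡ 14 (mod 21).

Converse. Suppose m³ ≡ 14 (mod 21). The only residue r in {0, …, 20} with r³ ≡ 14 (mod 21) is r = 14, so m ≡ 14 (mod 21).

The biconditional holds.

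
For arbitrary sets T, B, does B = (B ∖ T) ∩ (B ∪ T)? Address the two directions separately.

(⟹) This inclusion fails. Take T = {1}, B = {1}; then 1 ∈ B but 1 ∉ (B ∖ T) ∩ (B ∪ T).

(⟸) Let x ∈ (B ∖ T) ∩ (B ∪ T). Then x ∈ B and x ∉ T, from which x ∈ B.

(⊆) fails; (⊇) holds.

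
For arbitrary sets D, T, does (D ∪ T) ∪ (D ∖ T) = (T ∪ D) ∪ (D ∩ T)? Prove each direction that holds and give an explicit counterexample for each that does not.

The two sets are equal.

(⟹) Let x ∈ (D ∪ T) ∪ (D ∖ T). Then either x ∈ D and x ∉ T; or x ∈ T and x ∉ D; or x ∈ D ∩ T. In each case x ∈ (T ∪ D) ∪ (D ∩ T), so (D ∪ T) ∪ (D ∖ T) ⊆ (T ∪ D) ∪ (D ∩ T).

(⟸) Let x ∈ (T ∪ D) ∪ (D ∩ T). Then either x ∈ D and x ∉ T; or x ∈ T and x ∉ D; or x ∈ D ∩ T. In each case x ∈ (D ∪ T) ∪ (D ∖ T), so (T ∪ D) ∪ (D ∩ T) ⊆ (D ∪ T) ∪ (D ∖ T).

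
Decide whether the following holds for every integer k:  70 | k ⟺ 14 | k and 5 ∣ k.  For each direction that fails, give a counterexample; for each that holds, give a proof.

Both implications hold.

(⇐) Suppose 14 ∣ k and 5 ∣ k. Any common multiple of 14 and 5 is a multiple of their lcm; here gcd(14, 5) = 1, so lcm(14, 5) = 14·5 = 70, so 70 ∣ k.

(⇒) If 70 ∣ k, write k = 70q. Since 70 = 5·14, k = 14·(5q), so 14 ∣ k; and since 70 = 14·5, k = 5·(14q), so 5 ∣ k.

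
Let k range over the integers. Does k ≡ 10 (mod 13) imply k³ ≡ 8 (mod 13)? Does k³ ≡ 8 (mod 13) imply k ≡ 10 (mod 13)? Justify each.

Both directions fail.

(→) This fails: take k = 10. Then 10 ≡ 10 (mod 13), but 10³ = 1000 ≡ 12 (mod 13), not 8.

(←) This fails: take k = 2. Then 2³ = 8 ≡ 8 (mod 13), yet 2 ≡ 2 (mod 13), not 10.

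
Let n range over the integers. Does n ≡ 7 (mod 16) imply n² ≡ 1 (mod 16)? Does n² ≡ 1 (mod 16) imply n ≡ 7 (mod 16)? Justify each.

Only the forward implication holds.

[⇒] Suppose n ≡ 7 (mod 16). Write n = 16j + 7. Then (16j + 7)² = 256j² + 224j + 49 = 16(16j² + 14j + 3) + 1, so n² ≡ 1 (mod 16).

[⇐] This fails: take n = 1. Then 1² = 1 ≡ 1 (mod 16), yet 1 ≡ 1 (mod 16), not 7.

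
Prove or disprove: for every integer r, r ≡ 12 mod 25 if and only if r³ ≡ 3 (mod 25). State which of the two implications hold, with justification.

Forward direction. Suppose r ≡ 12 mod 25. Write r = 25j + 12. Then (25j + 12)³ = 15625j³ + 22500j² + 10800j + 1728 = 25(625j³ + 900j² + 432j + 69) + 3, so r³ ≡ 3 (mod 25).

Converse. Suppose r³ ≡ 3 (mod 25). The only residue r in {0, …, 24} with r³ ≡ 3 (mod 25) is r = 12, so r ≡ 12 (mod 25).

Equivalent; both directions hold.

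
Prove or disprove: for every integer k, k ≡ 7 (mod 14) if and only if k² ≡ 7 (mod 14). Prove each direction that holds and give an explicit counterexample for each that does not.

Converse. Suppose k² ≡ 7 (mod 14). The only residue r in {0, …, 13} with r² ≡ 7 (mod 14) is r = 7, so k ≡ 7 (mod 14).

Forward direction. Suppose k ≡ 7 (mod 14). Write k = 14j + 7. Then (14j + 7)² = 196j² + 196j + 49 = 14(14j² + 14j + 3) + 7, so k² ≡ 7 (mod 14).

Both implications hold.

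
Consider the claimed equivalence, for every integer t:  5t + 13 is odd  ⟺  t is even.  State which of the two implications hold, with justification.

The biconditional holds.

(←) Suppose t is even; write t = 2j. Then 5t + 13 = 5·(2j) + 13 = 2·5j + 13, which is odd.

(→) Suppose 5t + 13 is odd. Since 5 is odd, 5t and t have the same parity, so 5t + 13 ≡ t + 13 (mod 2). As 13 is odd, 5t + 13 is odd exactly when t is even. Thus t is even.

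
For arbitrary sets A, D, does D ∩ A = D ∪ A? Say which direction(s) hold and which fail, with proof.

Only the forward inclusion holds.

Forward inclusion. Let x ∈ D ∩ A. Then x ∈ A ∩ D, from which x ∈ D ∪ A.

Reverse inclusion. This inclusion fails. Take A = {1}, D = ∅; then 1 ∈ D ∪ A but 1 ∉ D ∩ A.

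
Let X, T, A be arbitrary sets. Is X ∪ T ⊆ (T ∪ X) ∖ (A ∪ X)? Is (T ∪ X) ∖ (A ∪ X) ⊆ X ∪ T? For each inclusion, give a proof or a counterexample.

Only the reverse inclusion holds.

(⊆) This inclusion fails. Take X = {1}, T = ∅, A = ∅; then 1 ∈ X ∪ T but 1 ∉ (T ∪ X) ∖ (A ∪ X).

(⊇) Let x ∈ (T ∪ X) ∖ (A ∪ X). Then x ∈ T and x ∉ X, A, from which x ∈ X ∪ T.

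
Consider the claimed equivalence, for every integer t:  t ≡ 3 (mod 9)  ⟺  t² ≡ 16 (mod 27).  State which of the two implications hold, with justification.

Neither direction holds.

[⇒] This fails: take t = 3. Then 3 ≡ 3 (mod 9), but 3² = 9 ≡ 9 (mod 27), not 16.

[⇐] This fails: take t = 4. Then 4² = 16 ≡ 16 (mod 27), yet 4 ≡ 4 (mod 9), not 3.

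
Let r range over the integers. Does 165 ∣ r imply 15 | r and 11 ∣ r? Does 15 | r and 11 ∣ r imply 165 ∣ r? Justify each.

Both directions hold; the statement is true.

(→) If 165 ∣ r, write r = 165q. Since 165 = 11·15, r = 15·(11q), so 15 ∣ r; and since 165 = 15·11, r = 11·(15q), so 11 ∣ r.

(←) Suppose 15 ∣ r and 11 ∣ r. Any common multiple of 15 and 11 is a multiple of their lcm; here gcd(15, 11) = 1, so lcm(15, 11) = 15·11 = 165, so 165 ∣ r.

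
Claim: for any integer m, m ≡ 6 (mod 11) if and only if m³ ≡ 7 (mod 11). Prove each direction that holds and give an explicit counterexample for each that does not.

(⇒) Suppose m ≡ 6 (mod 11). Write m = 11j + 6. Then (11j + 6)³ = 1331j³ + 2178j² + 1188j + 216 = 11(121j³ + 198j² + 108j + 19) + 7, so m³ ≡ 7 (mod 11).

(⇐) Conversely, suppose m³ ≡ 7 (mod 11). The only residue r in {0, …, 10} with r³ ≡ 7 (mod 11) is r = 6, so m ≡ 6 (mod 11).

Equivalent; both directions hold.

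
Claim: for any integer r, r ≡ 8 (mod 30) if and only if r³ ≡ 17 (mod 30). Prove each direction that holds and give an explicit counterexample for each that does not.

[⇒] This fails: take r = 8. Then 8 ≡ 8 (mod 30), but 8³ = 512 ≡ 2 (mod 30), not 17.

[⇐] This fails: take r = 23. Then 23³ = 12167 ≡ 17 (mod 30), yet 23 ≡ 23 (mod 30), not 8.

Neither implication holds.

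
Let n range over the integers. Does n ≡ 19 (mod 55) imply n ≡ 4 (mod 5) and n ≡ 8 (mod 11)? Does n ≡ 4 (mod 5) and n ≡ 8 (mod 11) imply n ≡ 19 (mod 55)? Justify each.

Both directions hold.

(→) Suppose n ≡ 19 (mod 55); write n = 55j + 19. Since 5 ∣ 55, reducing mod 5 gives n ≡ 19 ≡ 4 (mod 5); since 11 ∣ 55, reducing mod 11 gives n ≡ 19 ≡ 8 (mod 11).

(←) Conversely, if n ≡ 4 (mod 5) and n ≡ 8 (mod 11), then by the Chinese remainder theorem n ≡ 19 (mod 55). This is exactly n ≡ 19 (mod 55).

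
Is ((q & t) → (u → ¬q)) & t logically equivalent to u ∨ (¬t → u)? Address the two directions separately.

[⇒] Assume the antecedent. If q is true, the antecedent forces (q = T, u = F, t = T), and u ∨ (¬t → u) holds there. If q is false, the antecedent forces (q = F, u = F, t = T) or (q = F, u = T, t = T), and u ∨ (¬t → u) holds there. Either way u ∨ (¬t → u) holds.

[⇐] This fails. Under q = F, u = T, t = F, the left side is false but the right side is true.

Not equivalent: only (⇒) holds.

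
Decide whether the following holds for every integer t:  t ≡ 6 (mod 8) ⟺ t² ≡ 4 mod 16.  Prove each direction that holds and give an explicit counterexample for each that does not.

(→) Suppose t ≡ 6 (mod 8). Working modulo 16, t ∈ {6, 14}; for each such r, r² ≡ 4 (mod 16).

(←) This fails: take t = 2. Then 2² = 4 ≡ 4 (mod 16), yet 2 ≡ 2 (mod 8), not 6.

Only the forward implication holds.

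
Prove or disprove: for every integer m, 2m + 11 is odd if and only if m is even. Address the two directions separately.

(←) Suppose m is even. Since 2 is even, 2m is even for every m, so 2m + 11 has the same parity as 11, which is odd. Hence 2m + 11 is odd.

(→) This fails: take m = 7. Then 2m + 11 = 25, which is odd, yet m = 7 is odd, not even.

(⇒) fails; (⇐) holds.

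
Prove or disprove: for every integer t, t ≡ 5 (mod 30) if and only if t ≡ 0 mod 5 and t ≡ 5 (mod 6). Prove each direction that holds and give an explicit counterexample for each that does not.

(⟹) Suppose t ≡ 5 (mod 30); write t = 30j + 5. Since 5 ∣ 30, reducing mod 5 gives t ≡ 5 ≡ 0 (mod 5); since 6 ∣ 30, reducing mod 6 gives t ≡ 5 (mod 6).

(⟸) Conversely, if t ≡ 0 (mod 5) and t ≡ 5 (mod 6), then by the Chinese remainder theorem t ≡ 5 (mod 30). This is exactly t ≡ 5 (mod 30).

Equivalent; both directions hold.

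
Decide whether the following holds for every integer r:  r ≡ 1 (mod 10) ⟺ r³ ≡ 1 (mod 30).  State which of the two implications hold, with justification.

The forward direction fails; the converse holds.

[⇒] This fails: take r = 11. Then 11 ≡ 1 (mod 10), but 11³ = 1331 ≡ 11 (mod 30), not 1.

[⇐] Conversely, the residues r modulo 30 with r³ ≡ 1 (mod 30) are exactly {1}, and each is ≡ 1 (mod 10).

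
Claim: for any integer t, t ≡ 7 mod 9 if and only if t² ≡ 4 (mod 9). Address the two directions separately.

Only the forward direction holds.

Forward direction. Suppose t ≡ 7 mod 9. Write t = 9j + 7. Then (9j + 7)² = 81j² + 126j + 49 = 9(9j² + 14j + 5) + 4, so t² ≡ 4 (mod 9).

Converse. This fails: take t = 2. Then 2² = 4 ≡ 4 (mod 9), yet 2 ≡ 2 (mod 9), not 7.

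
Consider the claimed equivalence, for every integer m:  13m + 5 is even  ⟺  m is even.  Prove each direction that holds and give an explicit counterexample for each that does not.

Forward direction. This fails: m = 7 gives 13m + 5 = 96, which is even, but 7 is odd, not even.

Converse. This also fails: m = 2 is even, but 13m + 5 = 31 is odd, not even.

Neither direction holds.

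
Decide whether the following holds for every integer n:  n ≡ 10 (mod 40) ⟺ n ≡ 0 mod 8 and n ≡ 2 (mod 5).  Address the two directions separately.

Neither implication holds.

(⇒) This fails: n = 10 gives 10 ≡ 10 (mod 40) but 10 ≡ 2 (mod 8), so the conjunction on the right does not hold.

(⇐) This fails: n = 32 satisfies both congruences on the right (32 ≡ 0 mod 8 and 32 ≡ 2 mod 5) yet 32 ≡ 32 (mod 40), not 10.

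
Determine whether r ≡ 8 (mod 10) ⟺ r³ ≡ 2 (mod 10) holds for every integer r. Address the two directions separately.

[⇒] Suppose r ≡ 8 (mod 10). Write r = 10j + 8. Then (10j + 8)³ = 1000j³ + 2400j² + 1920j + 512 = 10(100j³ + 240j² + 192j + 51) + 2, so r³ ≡ 2 (mod 10).

[⇐] Conversely, suppose r³ ≡ 2 (mod 10). The only residue r in {0, …, 9} with r³ ≡ 2 (mod 10) is r = 8, so r ≡ 8 (mod 10).

Both directions hold; the statement is true.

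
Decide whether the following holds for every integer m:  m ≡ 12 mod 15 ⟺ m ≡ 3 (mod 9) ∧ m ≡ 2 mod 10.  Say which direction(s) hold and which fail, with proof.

(⇒) This fails: m = 72 gives 72 ≡ 12 (mod 15) but 72 ≡ 0 (mod 9), so the conjunction on the right does not hold.

(⇐) Conversely, if m ≡ 3 (mod 9) and m ≡ 2 (mod 10), then by the Chinese remainder theorem m ≡ 12 (mod 90). Since 12 ≡ 12 (mod 15) and 15 ∣ 90, we get m ≡ 12 (mod 15).

Not equivalent: only (⇐) holds.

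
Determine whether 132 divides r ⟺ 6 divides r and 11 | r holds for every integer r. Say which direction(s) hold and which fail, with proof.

The forward direction holds; the converse fails.

(⇒) If 132 ∣ r, write r = 132q. Since 132 = 22·6, r = 6·(22q), so 6 ∣ r; and since 132 = 12·11, r = 11·(12q), so 11 ∣ r.

(⇐) This fails: take r = 66. Both 6 ∣ 66 and 11 ∣ 66, yet 66 is not a multiple of 132 (since 66 = 0·132 + 66), so 132 ∤ 66.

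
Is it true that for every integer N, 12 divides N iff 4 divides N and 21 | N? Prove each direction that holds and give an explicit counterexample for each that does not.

(⇒) This fails: take N = 12. Certainly 12 ∣ 12, but 21 ∤ 12.

(⇐) Suppose 4 ∣ N and 21 ∣ N. Any common multiple of 4 and 21 is a multiple of their lcm; here gcd(4, 21) = 1, so lcm(4, 21) = 4·21 = 84, so 84 ∣ N. Since 12 ∣ 84, it follows that 12 ∣ N.

(⇒) fails; (⇐) holds.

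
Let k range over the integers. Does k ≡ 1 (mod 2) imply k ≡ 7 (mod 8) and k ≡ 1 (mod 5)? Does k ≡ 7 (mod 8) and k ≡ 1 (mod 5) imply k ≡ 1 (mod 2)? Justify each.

(⟹) This fails: k = 1 gives 1 ≡ 1 (mod 2) but 1 ≡ 1 (mod 8), so the conjunction on the right does not hold.

(⟸) Conversely, if k ≡ 7 (mod 8) and k ≡ 1 (mod 5), then by the Chinese remainder theorem k ≡ 31 (mod 40). Since 31 ≡ 1 (mod 2) and 2 ∣ 40, we get k ≡ 1 (mod 2).

(⇒) fails; (⇐) holds.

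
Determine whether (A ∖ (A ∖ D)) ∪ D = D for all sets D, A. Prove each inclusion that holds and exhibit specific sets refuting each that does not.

(⟸) Let x ∈ D. Then either x ∈ D and x ∉ A; or x ∈ D ∩ A. In each case x ∈ (A ∖ (A ∖ D)) ∪ D, so D ⊆ (A ∖ (A ∖ D)) ∪ D.

(⟹) Let x ∈ (A ∖ (A ∖ D)) ∪ D. Then either x ∈ D and x ∉ A; or x ∈ D ∩ A. In each case x ∈ D, so (A ∖ (A ∖ D)) ∪ D ⊆ D.

Both inclusions hold.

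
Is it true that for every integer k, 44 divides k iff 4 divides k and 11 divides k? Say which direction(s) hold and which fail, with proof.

(⇐) Suppose 4 ∣ k and 11 ∣ k. Any common multiple of 4 and 11 is a multiple of their lcm; here gcd(4, 11) = 1, so lcm(4, 11) = 4·11 = 44, so 44 ∣ k.

(⇒) If 44 ∣ k, write k = 44q. Since 44 = 11·4, k = 4·(11q), so 4 ∣ k; and since 44 = 4·11, k = 11·(4q), so 11 ∣ k.

Equivalent; both directions hold.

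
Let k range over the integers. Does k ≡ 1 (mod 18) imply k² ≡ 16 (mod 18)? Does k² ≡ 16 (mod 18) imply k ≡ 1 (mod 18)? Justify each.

(⟹) This fails: take k = 1. Then 1 ≡ 1 (mod 18), but 1² = 1 ≡ 1 (mod 18), not 16.

(⟸) This fails: take k = 4. Then 4² = 16 ≡ 16 (mod 18), yet 4 ≡ 4 (mod 18), not 1.

Neither direction holds.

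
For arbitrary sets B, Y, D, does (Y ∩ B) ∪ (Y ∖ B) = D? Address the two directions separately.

Neither inclusion holds.

Forward inclusion. This inclusion fails. Take B = ∅, Y = {1}, D = ∅; then 1 ∈ (Y ∩ B) ∪ (Y ∖ B) but 1 ∉ D.

Reverse inclusion. This inclusion fails. Take B = ∅, Y = ∅, D = {1}; then 1 ∈ D but 1 ∉ (Y ∩ B) ∪ (Y ∖ B).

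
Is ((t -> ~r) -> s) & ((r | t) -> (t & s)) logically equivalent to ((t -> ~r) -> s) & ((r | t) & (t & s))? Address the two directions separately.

Only the converse holds.

(⇒) This fails. Under t = F, s = T, r = F, the left side is true but the right side is false.

(⇐) Assume the antecedent. If t is true, the antecedent forces (t = T, s = T, r = F) or (t = T, s = T, r = T), and the consequent holds there. If t is false, the antecedent cannot hold. Either way the consequent holds.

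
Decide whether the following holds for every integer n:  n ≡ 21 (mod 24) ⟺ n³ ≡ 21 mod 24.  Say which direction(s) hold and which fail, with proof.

The biconditional holds.

(⇒) Suppose n ≡ 21 (mod 24). Write n = 24j + 21. Then (24j + 21)³ = 13824j³ + 36288j² + 31752j + 9261 = 24(576j³ + 1512j² + 1323j + 385) + 21, so n³ ≡ 21 (mod 24).

(⇐) Conversely, suppose n³ ≡ 21 (mod 24). The only residue r in {0, …, 23} with r³ ≡ 21 (mod 24) is r = 21, so n ≡ 21 (mod 24).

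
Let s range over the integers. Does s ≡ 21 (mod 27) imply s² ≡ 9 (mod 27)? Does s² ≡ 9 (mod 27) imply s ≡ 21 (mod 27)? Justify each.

The forward direction holds; the converse fails.

(→) Suppose s ≡ 21 (mod 27). Write s = 27j + 21. Then (27j + 21)² = 729j² + 1134j + 441 = 27(27j² + 42j + 16) + 9, so s² ≡ 9 (mod 27).

(←) This fails: take s = 3. Then 3² = 9 ≡ 9 (mod 27), yet 3 ≡ 3 (mod 27), not 21.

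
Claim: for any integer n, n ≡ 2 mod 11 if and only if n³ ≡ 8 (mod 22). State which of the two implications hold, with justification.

Only the reverse direction holds.

(⟸) The residues r modulo 22 with r³ ≡ 8 (mod 22) are exactly {2}, and each is ≡ 2 (mod 11).

(⟹) This fails: take n = 13. Then 13 ≡ 2 (mod 11), but 13³ = 2197 ≡ 19 (mod 22), not 8.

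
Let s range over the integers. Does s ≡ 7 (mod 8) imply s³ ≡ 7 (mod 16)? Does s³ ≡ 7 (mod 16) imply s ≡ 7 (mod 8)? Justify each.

Not equivalent: only (⇐) holds.

(⇒) This fails: take s = 15. Then 15 ≡ 7 (mod 8), but 15³ = 3375 ≡ 15 (mod 16), not 7.

(⇐) Conversely, the residues r modulo 16 with r³ ≡ 7 (mod 16) are exactly {7}, and each is ≡ 7 (mod 8).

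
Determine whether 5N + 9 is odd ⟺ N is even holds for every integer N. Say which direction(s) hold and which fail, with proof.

Equivalent; both directions hold.

Forward direction. Suppose 5N + 9 is odd. Since 5 is odd, 5N and N have the same parity, so 5N + 9 ≡ N + 9 (mod 2). As 9 is odd, 5N + 9 is odd exactly when N is even. Thus N is even.

Converse. Suppose N is even; write N = 2j. Then 5N + 9 = 5·(2j) + 9 = 2·5j + 9, which is odd.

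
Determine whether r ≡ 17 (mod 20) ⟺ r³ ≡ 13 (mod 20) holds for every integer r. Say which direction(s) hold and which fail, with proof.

Both directions hold.

(⟸) Suppose r³ ≡ 13 (mod 20). The only residue r in {0, …, 19} with r³ ≡ 13 (mod 20) is r = 17, so r ≡ 17 (mod 20).

(⟹) Suppose r ≡ 17 (mod 20). Write r = 20j + 17. Then (20j + 17)³ = 8000j³ + 20400j² + 17340j + 4913 = 20(400j³ + 1020j² + 867j + 245) + 13, so r³ ≡ 13 (mod 20).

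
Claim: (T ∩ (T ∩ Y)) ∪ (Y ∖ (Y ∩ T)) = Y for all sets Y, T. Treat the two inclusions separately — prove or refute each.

Both inclusions hold.

(⊆) Let x ∈ (T ∩ (T ∩ Y)) ∪ (Y ∖ (Y ∩ T)). Then either x ∈ Y and x ∉ T; or x ∈ Y ∩ T. In each case x ∈ Y, so (T ∩ (T ∩ Y)) ∪ (Y ∖ (Y ∩ T)) ⊆ Y.

(⊇) Let x ∈ Y. Then either x ∈ Y and x ∉ T; or x ∈ Y ∩ T. In each case x ∈ (T ∩ (T ∩ Y)) ∪ (Y ∖ (Y ∩ T)), so Y ⊆ (T ∩ (T ∩ Y)) ∪ (Y ∖ (Y ∩ T)).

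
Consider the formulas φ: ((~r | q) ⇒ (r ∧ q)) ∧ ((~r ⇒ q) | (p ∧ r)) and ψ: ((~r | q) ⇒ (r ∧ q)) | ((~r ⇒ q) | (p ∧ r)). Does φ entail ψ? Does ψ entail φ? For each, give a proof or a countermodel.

(⟸) This fails. Under q = T, r = F, p = F, the left side is false but the right side is true.

(⟹) Assume the antecedent. If q is true, the consequent reduces to true regardless of the other variables. If q is false, the antecedent forces (q = F, r = T, p = F) or (q = F, r = T, p = T), and the consequent holds there. Either way the consequent holds.

Only the forward implication holds.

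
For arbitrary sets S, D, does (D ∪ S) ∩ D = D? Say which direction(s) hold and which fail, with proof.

(⟸) Let x ∈ D. Then either x ∈ D and x ∉ S; or x ∈ S ∩ D. In each case x ∈ (D ∪ S) ∩ D, so D ⊆ (D ∪ S) ∩ D.

(⟹) Let x ∈ (D ∪ S) ∩ D. Then either x ∈ D and x ∉ S; or x ∈ S ∩ D. In each case x ∈ D, so (D ∪ S) ∩ D ⊆ D.

Both inclusions hold.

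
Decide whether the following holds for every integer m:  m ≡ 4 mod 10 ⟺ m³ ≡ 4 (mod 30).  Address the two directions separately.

[⇐] The residues r modulo 30 with r³ ≡ 4 (mod 30) are exactly {4}, and each is ≡ 4 (mod 10).

[⇒] This fails: take m = 14. Then 14 ≡ 4 (mod 10), but 14³ = 2744 ≡ 14 (mod 30), not 4.

The forward direction fails; the converse holds.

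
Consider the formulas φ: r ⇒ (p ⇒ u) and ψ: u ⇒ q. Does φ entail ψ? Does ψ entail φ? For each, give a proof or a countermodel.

Neither direction holds.

Forward direction. This fails. Under p = F, q = F, u = T, r = F, the left side is true but the right side is false.

Converse. This fails. Under p = T, q = F, u = F, r = T, the left side is false but the right side is true.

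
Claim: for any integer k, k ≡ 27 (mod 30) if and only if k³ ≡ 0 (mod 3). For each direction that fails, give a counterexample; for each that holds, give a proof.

Not equivalent: only (⇒) holds.

[⇒] Suppose k ≡ 27 (mod 30). Then k³ ≡ 27³ = 19683 (mod 30), and since 3 ∣ 30, also k³ ≡ 0 (mod 3).

[⇐] This fails: take k = 0. Then 0³ = 0 ≡ 0 (mod 3), yet 0 ≡ 0 (mod 30), not 27.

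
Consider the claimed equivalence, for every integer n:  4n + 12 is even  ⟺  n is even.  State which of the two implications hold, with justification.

(→) This fails: take n = 3. Then 4n + 12 = 24, which is even, yet n = 3 is odd, not even.

(←) Suppose n is even. Since 4 is even, 4n is even for every n, so 4n + 12 has the same parity as 12, which is even. Hence 4n + 12 is even.

Not equivalent: only (⇐) holds.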